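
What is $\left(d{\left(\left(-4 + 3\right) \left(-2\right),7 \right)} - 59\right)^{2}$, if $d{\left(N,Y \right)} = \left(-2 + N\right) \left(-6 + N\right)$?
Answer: $3481$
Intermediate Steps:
$d{\left(N,Y \right)} = \left(-6 + N\right) \left(-2 + N\right)$
$\left(d{\left(\left(-4 + 3\right) \left(-2\right),7 \right)} - 59\right)^{2} = \left(\left(12 + \left(\left(-4 + 3\right) \left(-2\right)\right)^{2} - 8 \left(-4 + 3\right) \left(-2\right)\right) - 59\right)^{2} = \left(\left(12 + \left(\left(-1\right) \left(-2\right)\right)^{2} - 8 \left(\left(-1\right) \left(-2\right)\right)\right) - 59\right)^{2} = \left(\left(12 + 2^{2} - 16\right) - 59\right)^{2} = \left(\left(12 + 4 - 16\right) - 59\right)^{2} = \left(0 - 59\right)^{2} = \left(-59\right)^{2} = 3481$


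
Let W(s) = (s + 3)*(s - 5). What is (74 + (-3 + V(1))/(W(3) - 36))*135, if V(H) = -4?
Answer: 160155/16 ≈ 10010.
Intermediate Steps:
W(s) = (-5 + s)*(3 + s) (W(s) = (3 + s)*(-5 + s) = (-5 + s)*(3 + s))
(74 + (-3 + V(1))/(W(3) - 36))*135 = (74 + (-3 - 4)/((-15 + 3**2 - 2*3) - 36))*135 = (74 - 7/((-15 + 9 - 6) - 36))*135 = (74 - 7/(-12 - 36))*135 = (74 - 7/(-48))*135 = (74 - 7*(-1/48))*135 = (74 + 7/48)*135 = (3559/48)*135 = 160155/16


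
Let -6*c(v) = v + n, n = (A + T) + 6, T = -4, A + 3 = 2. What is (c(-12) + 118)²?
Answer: 516961/36 ≈ 14360.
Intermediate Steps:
A = -1 (A = -3 + 2 = -1)
n = 1 (n = (-1 - 4) + 6 = -5 + 6 = 1)
c(v) = -⅙ - v/6 (c(v) = -(v + 1)/6 = -(1 + v)/6 = -⅙ - v/6)
(c(-12) + 118)² = ((-⅙ - ⅙*(-12)) + 118)² = ((-⅙ + 2) + 118)² = (11/6 + 118)² = (719/6)² = 516961/36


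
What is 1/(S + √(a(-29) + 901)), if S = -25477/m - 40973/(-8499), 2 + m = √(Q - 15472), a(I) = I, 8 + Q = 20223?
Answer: 8499*(2 - 3*√527)/(216529023 + (2 - 3*√527)*(40973 + 16998*√218)) ≈ -0.0028848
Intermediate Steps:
Q = 20215 (Q = -8 + 20223 = 20215)
m = -2 + 3*√527 (m = -2 + √(20215 - 15472) = -2 + √4743 = -2 + 3*√527 ≈ 66.869)
S = 40973/8499 - 25477/(-2 + 3*√527) (S = -25477/(-2 + 3*√527) - 40973/(-8499) = -25477/(-2 + 3*√527) - 40973*(-1/8499) = -25477/(-2 + 3*√527) + 40973/8499 = 40973/8499 - 25477/(-2 + 3*√527) ≈ -376.18)
1/(S + √(a(-29) + 901)) = 1/((-238886999/40276761 - 76431*√527/4739) + √(-29 + 901)) = 1/((-238886999/40276761 - 76431*√527/4739) + √872) = 1/((-238886999/40276761 - 76431*√527/4739) + 2*√218) = 1/(-238886999/40276761 + 2*√218 - 76431*√527/4739)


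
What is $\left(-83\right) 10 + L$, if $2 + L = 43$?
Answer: $-789$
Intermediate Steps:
$L = 41$ ($L = -2 + 43 = 41$)
$\left(-83\right) 10 + L = \left(-83\right) 10 + 41 = -830 + 41 = -789$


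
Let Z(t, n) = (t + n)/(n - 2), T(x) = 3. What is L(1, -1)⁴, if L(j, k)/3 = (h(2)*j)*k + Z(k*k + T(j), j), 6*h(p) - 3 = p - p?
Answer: 1185921/16 ≈ 74120.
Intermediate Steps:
h(p) = ½ (h(p) = ½ + (p - p)/6 = ½ + (⅙)*0 = ½ + 0 = ½)
Z(t, n) = (n + t)/(-2 + n)
L(j, k) = 3*(3 + j + k²)/(-2 + j) + 3*j*k/2 (L(j, k) = 3*((j/2)*k + (j + (k*k + 3))/(-2 + j)) = 3*(j*k/2 + (j + (k² + 3))/(-2 + j)) = 3*(j*k/2 + (j + (3 + k²))/(-2 + j)) = 3*(j*k/2 + (3 + j + k²)/(-2 + j)) = 3*((3 + j + k²)/(-2 + j) + j*k/2) = 3*(3 + j + k²)/(-2 + j) + 3*j*k/2)
L(1, -1)⁴ = (3*(6 + 2*1 + 2*(-1)² + 1*(-1)*(-2 + 1))/(2*(-2 + 1)))⁴ = ((3/2)*(6 + 2 + 2*1 + 1*(-1)*(-1))/(-1))⁴ = ((3/2)*(-1)*(6 + 2 + 2 + 1))⁴ = ((3/2)*(-1)*11)⁴ = (-33/2)⁴ = 1185921/16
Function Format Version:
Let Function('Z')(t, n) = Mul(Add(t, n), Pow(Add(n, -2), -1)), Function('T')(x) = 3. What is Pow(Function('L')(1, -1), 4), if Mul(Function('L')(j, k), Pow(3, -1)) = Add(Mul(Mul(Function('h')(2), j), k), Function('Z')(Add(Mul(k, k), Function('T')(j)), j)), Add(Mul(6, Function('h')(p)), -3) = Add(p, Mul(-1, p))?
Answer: Rational(1185921, 16) ≈ 74120.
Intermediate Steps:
Function('h')(p) = Rational(1, 2) (Function('h')(p) = Add(Rational(1, 2), Mul(Rational(1, 6), Add(p, Mul(-1, p)))) = Add(Rational(1, 2), Mul(Rational(1, 6), 0)) = Add(Rational(1, 2), 0) = Rational(1, 2))
Function('Z')(t, n) = Mul(Pow(Add(-2, n), -1), Add(n, t)) (Function('Z')(t, n) = Mul(Add(n, t), Pow(Add(-2, n), -1)) = Mul(Pow(Add(-2, n), -1), Add(n, t)))
Function('L')(j, k) = Add(Mul(3, Pow(Add(-2, j), -1), Add(3, j, Pow(k, 2))), Mul(Rational(3, 2), j, k)) (Function('L')(j, k) = Mul(3, Add(Mul(Mul(Rational(1, 2), j), k), Mul(Pow(Add(-2, j), -1), Add(j, Add(Mul(k, k), 3))))) = Mul(3, Add(Mul(Rational(1, 2), j, k), Mul(Pow(Add(-2, j), -1), Add(j, Add(Pow(k, 2), 3))))) = Mul(3, Add(Mul(Rational(1, 2), j, k), Mul(Pow(Add(-2, j), -1), Add(j, Add(3, Pow(k, 2)))))) = Mul(3, Add(Mul(Rational(1, 2), j, k), Mul(Pow(Add(-2, j), -1), Add(3, j, Pow(k, 2))))) = Mul(3, Add(Mul(Pow(Add(-2, j), -1), Add(3, j, Pow(k, 2))), Mul(Rational(1, 2), j, k))) = Add(Mul(3, Pow(Add(-2, j), -1), Add(3, j, Pow(k, 2))), Mul(Rational(3, 2), j, k)))
Pow(Function('L')(1, -1), 4) = Pow(Mul(Rational(3, 2), Pow(Add(-2, 1), -1), Add(6, Mul(2, 1), Mul(2, Pow(-1, 2)), Mul(1, -1, Add(-2, 1)))), 4) = Pow(Mul(Rational(3, 2), Pow(-1, -1), Add(6, 2, Mul(2, 1), Mul(1, -1, -1))), 4) = Pow(Mul(Rational(3, 2), -1, Add(6, 2, 2, 1)), 4) = Pow(Mul(Rational(3, 2), -1, 11), 4) = Pow(Rational(-33, 2), 4) = Rational(1185921, 16)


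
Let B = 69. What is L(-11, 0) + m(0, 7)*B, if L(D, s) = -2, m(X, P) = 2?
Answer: 136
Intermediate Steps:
L(-11, 0) + m(0, 7)*B = -2 + 2*69 = -2 + 138 = 136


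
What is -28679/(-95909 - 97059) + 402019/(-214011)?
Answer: -71439180923/41297274648 ≈ -1.7299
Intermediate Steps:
-28679/(-95909 - 97059) + 402019/(-214011) = -28679/(-192968) + 402019*(-1/214011) = -28679*(-1/192968) - 402019/214011 = 28679/192968 - 402019/214011 = -71439180923/41297274648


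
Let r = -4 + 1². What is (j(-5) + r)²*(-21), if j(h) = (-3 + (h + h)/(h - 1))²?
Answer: -847/27 ≈ -31.370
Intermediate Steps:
j(h) = (-3 + 2*h/(-1 + h))² (j(h) = (-3 + (2*h)/(-1 + h))² = (-3 + 2*h/(-1 + h))²)
r = -3 (r = -4 + 1 = -3)
(j(-5) + r)²*(-21) = ((-3 - 5)²/(-1 - 5)² - 3)²*(-21) = ((-8)²/(-6)² - 3)²*(-21) = ((1/36)*64 - 3)²*(-21) = (16/9 - 3)²*(-21) = (-11/9)²*(-21) = (121/81)*(-21) = -847/27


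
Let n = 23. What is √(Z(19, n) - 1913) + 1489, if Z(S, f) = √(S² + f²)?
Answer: 1489 + √(-1913 + √890) ≈ 1489.0 + 43.395*I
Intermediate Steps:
√(Z(19, n) - 1913) + 1489 = √(√(19² + 23²) - 1913) + 1489 = √(√(361 + 529) - 1913) + 1489 = √(√890 - 1913) + 1489 = √(-1913 + √890) + 1489 = 1489 + √(-1913 + √890)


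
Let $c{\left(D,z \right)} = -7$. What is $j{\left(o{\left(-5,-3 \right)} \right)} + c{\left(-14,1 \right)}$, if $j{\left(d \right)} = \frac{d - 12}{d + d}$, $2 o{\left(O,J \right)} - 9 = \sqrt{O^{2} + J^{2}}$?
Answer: $- \frac{827}{94} + \frac{12 \sqrt{34}}{47} \approx -7.3091$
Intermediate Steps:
$o{\left(O,J \right)} = \frac{9}{2} + \frac{\sqrt{J^{2} + O^{2}}}{2}$ ($o{\left(O,J \right)} = \frac{9}{2} + \frac{\sqrt{O^{2} + J^{2}}}{2} = \frac{9}{2} + \frac{\sqrt{J^{2} + O^{2}}}{2}$)
$j{\left(d \right)} = \frac{-12 + d}{2 d}$
$j{\left(o{\left(-5,-3 \right)} \right)} + c{\left(-14,1 \right)} = \frac{-12 + \left(\frac{9}{2} + \frac{\sqrt{\left(-3\right)^{2} + \left(-5\right)^{2}}}{2}\right)}{2 \left(\frac{9}{2} + \frac{\sqrt{\left(-3\right)^{2} + \left(-5\right)^{2}}}{2}\right)} - 7 = \frac{-12 + \left(\frac{9}{2} + \frac{\sqrt{9 + 25}}{2}\right)}{2 \left(\frac{9}{2} + \frac{\sqrt{9 + 25}}{2}\right)} - 7 = \frac{-12 + \left(\frac{9}{2} + \frac{\sqrt{34}}{2}\right)}{2 \left(\frac{9}{2} + \frac{\sqrt{34}}{2}\right)} - 7 = \frac{- \frac{15}{2} + \frac{\sqrt{34}}{2}}{2 \left(\frac{9}{2} + \frac{\sqrt{34}}{2}\right)} - 7 = -7 + \frac{- \frac{15}{2} + \frac{\sqrt{34}}{2}}{2 \left(\frac{9}{2} + \frac{\sqrt{34}}{2}\right)}$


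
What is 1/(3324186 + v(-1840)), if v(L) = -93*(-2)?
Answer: 1/3324372 ≈ 3.0081e-7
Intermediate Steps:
v(L) = 186
1/(3324186 + v(-1840)) = 1/(3324186 + 186) = 1/3324372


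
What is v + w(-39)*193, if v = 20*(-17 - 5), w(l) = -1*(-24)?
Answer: 4192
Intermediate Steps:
w(l) = 24
v = -440 (v = 20*(-22) = -440)
v + w(-39)*193 = -440 + 24*193 = -440 + 4632 = 4192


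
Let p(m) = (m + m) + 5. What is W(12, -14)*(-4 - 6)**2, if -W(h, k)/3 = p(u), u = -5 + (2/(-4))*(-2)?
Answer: 900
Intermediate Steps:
u = -4 (u = -5 + (2*(-1/4))*(-2) = -5 - 1/2*(-2) = -5 + 1 = -4)
p(m) = 5 + 2*m (p(m) = 2*m + 5 = 5 + 2*m)
W(h, k) = 9 (W(h, k) = -3*(5 + 2*(-4)) = -3*(5 - 8) = -3*(-3) = 9)
W(12, -14)*(-4 - 6)**2 = 9*(-4 - 6)**2 = 9*(-10)**2 = 9*100 = 900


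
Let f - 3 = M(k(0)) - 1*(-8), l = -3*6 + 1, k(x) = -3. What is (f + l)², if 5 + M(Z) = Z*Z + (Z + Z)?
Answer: 64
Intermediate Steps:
M(Z) = -5 + Z² + 2*Z (M(Z) = -5 + (Z*Z + (Z + Z)) = -5 + (Z² + 2*Z) = -5 + Z² + 2*Z)
l = -17 (l = -18 + 1 = -17)
f = 9 (f = 3 + ((-5 + (-3)² + 2*(-3)) - 1*(-8)) = 3 + ((-5 + 9 - 6) + 8) = 3 + (-2 + 8) = 3 + 6 = 9)
(f + l)² = (9 - 17)² = (-8)² = 64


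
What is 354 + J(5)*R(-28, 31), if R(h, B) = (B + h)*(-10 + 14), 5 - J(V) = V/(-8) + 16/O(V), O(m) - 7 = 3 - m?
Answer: 3831/10 ≈ 383.10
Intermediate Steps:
O(m) = 10 - m (O(m) = 7 + (3 - m) = 10 - m)
J(V) = 5 - 16/(10 - V) + V/8 (J(V) = 5 - (V/(-8) + 16/(10 - V)) = 5 - (V*(-1/8) + 16/(10 - V)) = 5 - (-V/8 + 16/(10 - V)) = 5 - (16/(10 - V) - V/8) = 5 + (-16/(10 - V) + V/8) = 5 - 16/(10 - V) + V/8)
R(h, B) = 4*B + 4*h (R(h, B) = (B + h)*4 = 4*B + 4*h)
354 + J(5)*R(-28, 31) = 354 + ((128 + (-10 + 5)*(40 + 5))/(8*(-10 + 5)))*(4*31 + 4*(-28)) = 354 + ((1/8)*(128 - 5*45)/(-5))*(124 - 112) = 354 + ((1/8)*(-1/5)*(128 - 225))*12 = 354 + ((1/8)*(-1/5)*(-97))*12 = 354 + (97/40)*12 = 354 + 291/10 = 3831/10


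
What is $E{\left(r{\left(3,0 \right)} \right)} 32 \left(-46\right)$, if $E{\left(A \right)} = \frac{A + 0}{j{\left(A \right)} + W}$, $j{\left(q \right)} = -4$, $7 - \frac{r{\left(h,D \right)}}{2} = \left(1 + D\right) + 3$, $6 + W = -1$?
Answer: $\frac{8832}{11} \approx 802.91$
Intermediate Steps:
$W = -7$ ($W = -6 - 1 = -7$)
$r{\left(h,D \right)} = 6 - 2 D$ ($r{\left(h,D \right)} = 14 - 2 \left(\left(1 + D\right) + 3\right) = 14 - 2 \left(4 + D\right) = 14 - \left(8 + 2 D\right) = 6 - 2 D$)
$E{\left(A \right)} = - \frac{A}{11}$ ($E{\left(A \right)} = \frac{A + 0}{-4 - 7} = \frac{A}{-11} = A \left(- \frac{1}{11}\right) = - \frac{A}{11}$)
$E{\left(r{\left(3,0 \right)} \right)} 32 \left(-46\right) = - \frac{6 - 0}{11} \cdot 32 \left(-46\right) = - \frac{6 + 0}{11} \cdot 32 \left(-46\right) = \left(- \frac{1}{11}\right) 6 \cdot 32 \left(-46\right) = \left(- \frac{6}{11}\right) 32 \left(-46\right) = \left(- \frac{192}{11}\right) \left(-46\right) = \frac{8832}{11}$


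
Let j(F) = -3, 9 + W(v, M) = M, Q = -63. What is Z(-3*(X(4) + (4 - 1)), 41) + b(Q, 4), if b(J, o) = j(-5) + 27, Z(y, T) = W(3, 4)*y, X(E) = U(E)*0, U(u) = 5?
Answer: 69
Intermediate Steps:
W(v, M) = -9 + M
X(E) = 0 (X(E) = 5*0 = 0)
Z(y, T) = -5*y (Z(y, T) = (-9 + 4)*y = -5*y)
b(J, o) = 24 (b(J, o) = -3 + 27 = 24)
Z(-3*(X(4) + (4 - 1)), 41) + b(Q, 4) = -(-15)*(0 + (4 - 1)) + 24 = -(-15)*(0 + 3) + 24 = -(-15)*3 + 24 = -5*(-9) + 24 = 45 + 24 = 69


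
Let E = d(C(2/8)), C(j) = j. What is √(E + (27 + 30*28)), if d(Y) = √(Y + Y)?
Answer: √(3468 + 2*√2)/2 ≈ 29.457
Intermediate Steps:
d(Y) = √2*√Y (d(Y) = √(2*Y) = √2*√Y)
E = √2/2 (E = √2*√(2/8) = √2*√(2*(⅛)) = √2*√(¼) = √2*(½) = √2/2 ≈ 0.70711)
√(E + (27 + 30*28)) = √(√2/2 + (27 + 30*28)) = √(√2/2 + (27 + 840)) = √(√2/2 + 867) = √(867 + √2/2)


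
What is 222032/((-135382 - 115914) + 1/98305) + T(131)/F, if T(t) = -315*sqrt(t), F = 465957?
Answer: -21826855760/24703653279 - 35*sqrt(131)/51773 ≈ -0.89128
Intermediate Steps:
222032/((-135382 - 115914) + 1/98305) + T(131)/F = 222032/((-135382 - 115914) + 1/98305) - 315*sqrt(131)/465957 = 222032/(-251296 + 1/98305) - 315*sqrt(131)*(1/465957) = 222032/(-24703653279/98305) - 35*sqrt(131)/51773 = 222032*(-98305/24703653279) - 35*sqrt(131)/51773 = -21826855760/24703653279 - 35*sqrt(131)/51773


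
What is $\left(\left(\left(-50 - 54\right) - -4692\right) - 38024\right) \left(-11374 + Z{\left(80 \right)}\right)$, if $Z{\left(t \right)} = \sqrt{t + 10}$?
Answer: $380301064 - 100308 \sqrt{10} \approx 3.7998 \cdot 10^{8}$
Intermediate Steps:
$Z{\left(t \right)} = \sqrt{10 + t}$
$\left(\left(\left(-50 - 54\right) - -4692\right) - 38024\right) \left(-11374 + Z{\left(80 \right)}\right) = \left(\left(\left(-50 - 54\right) - -4692\right) - 38024\right) \left(-11374 + \sqrt{10 + 80}\right) = \left(\left(-104 + 4692\right) - 38024\right) \left(-11374 + \sqrt{90}\right) = \left(4588 - 38024\right) \left(-11374 + 3 \sqrt{10}\right) = - 33436 \left(-11374 + 3 \sqrt{10}\right) = 380301064 - 100308 \sqrt{10}$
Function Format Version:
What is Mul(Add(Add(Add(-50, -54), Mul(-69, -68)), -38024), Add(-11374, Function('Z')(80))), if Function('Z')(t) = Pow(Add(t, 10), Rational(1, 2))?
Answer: Add(380301064, Mul(-100308, Pow(10, Rational(1, 2)))) ≈ 3.7998e+8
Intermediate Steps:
Function('Z')(t) = Pow(Add(10, t), Rational(1, 2))
Mul(Add(Add(Add(-50, -54), Mul(-69, -68)), -38024), Add(-11374, Function('Z')(80))) = Mul(Add(Add(Add(-50, -54), Mul(-69, -68)), -38024), Add(-11374, Pow(Add(10, 80), Rational(1, 2)))) = Mul(Add(Add(-104, 4692), -38024), Add(-11374, Pow(90, Rational(1, 2)))) = Mul(Add(4588, -38024), Add(-11374, Mul(3, Pow(10, Rational(1, 2))))) = Mul(-33436, Add(-11374, Mul(3, Pow(10, Rational(1, 2))))) = Add(380301064, Mul(-100308, Pow(10, Rational(1, 2))))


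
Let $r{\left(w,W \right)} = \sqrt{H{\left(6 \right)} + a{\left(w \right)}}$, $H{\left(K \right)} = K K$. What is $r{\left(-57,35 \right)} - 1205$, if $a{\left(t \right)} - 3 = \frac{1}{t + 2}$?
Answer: $-1205 + \frac{4 \sqrt{7370}}{55} \approx -1198.8$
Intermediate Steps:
$H{\left(K \right)} = K^{2}$
$a{\left(t \right)} = 3 + \frac{1}{2 + t}$ ($a{\left(t \right)} = 3 + \frac{1}{t + 2} = 3 + \frac{1}{2 + t}$)
$r{\left(w,W \right)} = \sqrt{36 + \frac{7 + 3 w}{2 + w}}$ ($r{\left(w,W \right)} = \sqrt{6^{2} + \frac{7 + 3 w}{2 + w}} = \sqrt{36 + \frac{7 + 3 w}{2 + w}}$)
$r{\left(-57,35 \right)} - 1205 = \sqrt{\frac{79 + 39 \left(-57\right)}{2 - 57}} - 1205 = \sqrt{\frac{79 - 2223}{-55}} - 1205 = \sqrt{\left(- \frac{1}{55}\right) \left(-2144\right)} - 1205 = \sqrt{\frac{2144}{55}} - 1205 = \frac{4 \sqrt{7370}}{55} - 1205 = -1205 + \frac{4 \sqrt{7370}}{55}$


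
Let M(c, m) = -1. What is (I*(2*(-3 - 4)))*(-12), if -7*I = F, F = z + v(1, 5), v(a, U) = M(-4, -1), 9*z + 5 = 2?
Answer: 32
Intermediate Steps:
z = -⅓ (z = -5/9 + (⅑)*2 = -5/9 + 2/9 = -⅓ ≈ -0.33333)
v(a, U) = -1
F = -4/3 (F = -⅓ - 1 = -4/3 ≈ -1.3333)
I = 4/21 (I = -⅐*(-4/3) = 4/21 ≈ 0.19048)
(I*(2*(-3 - 4)))*(-12) = (4*(2*(-3 - 4))/21)*(-12) = (4*(2*(-7))/21)*(-12) = ((4/21)*(-14))*(-12) = -8/3*(-12) = 32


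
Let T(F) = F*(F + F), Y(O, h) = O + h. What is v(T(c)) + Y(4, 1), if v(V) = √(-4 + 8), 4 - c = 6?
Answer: 7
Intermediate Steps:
c = -2 (c = 4 - 1*6 = 4 - 6 = -2)
T(F) = 2*F² (T(F) = F*(2*F) = 2*F²)
v(V) = 2 (v(V) = √4 = 2)
v(T(c)) + Y(4, 1) = 2 + (4 + 1) = 2 + 5 = 7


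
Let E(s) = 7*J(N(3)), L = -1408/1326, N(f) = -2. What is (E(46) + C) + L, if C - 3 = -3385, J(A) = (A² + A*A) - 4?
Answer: -2224406/663 ≈ -3355.1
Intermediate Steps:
L = -704/663 (L = -1408*1/1326 = -704/663 ≈ -1.0618)
J(A) = -4 + 2*A² (J(A) = (A² + A²) - 4 = 2*A² - 4 = -4 + 2*A²)
C = -3382 (C = 3 - 3385 = -3382)
E(s) = 28 (E(s) = 7*(-4 + 2*(-2)²) = 7*(-4 + 2*4) = 7*(-4 + 8) = 7*4 = 28)
(E(46) + C) + L = (28 - 3382) - 704/663 = -3354 - 704/663 = -2224406/663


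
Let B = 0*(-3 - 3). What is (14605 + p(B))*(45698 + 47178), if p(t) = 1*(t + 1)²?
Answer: 1356546856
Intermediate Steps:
B = 0 (B = 0*(-6) = 0)
p(t) = (1 + t)² (p(t) = 1*(1 + t)² = (1 + t)²)
(14605 + p(B))*(45698 + 47178) = (14605 + (1 + 0)²)*(45698 + 47178) = (14605 + 1²)*92876 = (14605 + 1)*92876 = 14606*92876 = 1356546856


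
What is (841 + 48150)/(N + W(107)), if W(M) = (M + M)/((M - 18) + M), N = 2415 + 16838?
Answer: 4801118/1886901 ≈ 2.5444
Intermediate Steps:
N = 19253
W(M) = 2*M/(-18 + 2*M) (W(M) = (2*M)/((-18 + M) + M) = (2*M)/(-18 + 2*M) = 2*M/(-18 + 2*M))
(841 + 48150)/(N + W(107)) = (841 + 48150)/(19253 + 107/(-9 + 107)) = 48991/(19253 + 107/98) = 48991/(1886901/98) = 48991*(98/1886901) = 4801118/1886901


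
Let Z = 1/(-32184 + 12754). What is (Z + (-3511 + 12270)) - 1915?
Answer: 132978919/19430 ≈ 6844.0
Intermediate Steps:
Z = -1/19430 (Z = 1/(-19430) = -1/19430 ≈ -5.1467e-5)
(Z + (-3511 + 12270)) - 1915 = (-1/19430 + (-3511 + 12270)) - 1915 = (-1/19430 + 8759) - 1915 = 170187369/19430 - 1915 = 132978919/19430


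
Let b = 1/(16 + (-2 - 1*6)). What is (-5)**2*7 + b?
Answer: 1401/8 ≈ 175.13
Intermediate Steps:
b = 1/8 (b = 1/(16 + (-2 - 6)) = 1/(16 - 8) = 1/8 ≈ 0.12500)
(-5)**2*7 + b = (-5)**2*7 + 1/8 = 25*7 + 1/8 = 175 + 1/8 = 1401/8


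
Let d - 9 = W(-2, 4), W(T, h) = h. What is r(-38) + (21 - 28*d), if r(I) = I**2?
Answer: 1101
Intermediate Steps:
d = 13 (d = 9 + 4 = 13)
r(-38) + (21 - 28*d) = (-38)**2 + (21 - 28*13) = 1444 + (21 - 364) = 1444 - 343 = 1101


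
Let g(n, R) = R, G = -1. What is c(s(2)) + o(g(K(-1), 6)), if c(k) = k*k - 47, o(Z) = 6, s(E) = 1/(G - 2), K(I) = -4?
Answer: -368/9 ≈ -40.889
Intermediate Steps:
s(E) = -⅓ (s(E) = 1/(-1 - 2) = 1/(-3) = -⅓)
c(k) = -47 + k² (c(k) = k² - 47 = -47 + k²)
c(s(2)) + o(g(K(-1), 6)) = (-47 + (-⅓)²) + 6 = (-47 + ⅑) + 6 = -422/9 + 6 = -368/9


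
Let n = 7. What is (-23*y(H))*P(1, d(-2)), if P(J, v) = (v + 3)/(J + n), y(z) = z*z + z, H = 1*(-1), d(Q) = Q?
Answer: 0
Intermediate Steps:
H = -1
y(z) = z + z² (y(z) = z² + z = z + z²)
P(J, v) = (3 + v)/(7 + J) (P(J, v) = (v + 3)/(J + 7) = (3 + v)/(7 + J))
(-23*y(H))*P(1, d(-2)) = (-(-23)*(1 - 1))*((3 - 2)/(7 + 1)) = (-(-23)*0)*(1/8) = (-23*0)*((⅛)*1) = 0*(⅛) = 0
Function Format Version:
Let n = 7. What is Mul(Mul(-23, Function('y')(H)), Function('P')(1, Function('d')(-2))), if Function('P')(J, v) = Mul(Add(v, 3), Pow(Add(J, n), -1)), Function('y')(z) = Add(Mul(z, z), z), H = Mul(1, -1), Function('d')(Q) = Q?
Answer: 0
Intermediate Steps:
H = -1
Function('y')(z) = Add(z, Pow(z, 2)) (Function('y')(z) = Add(Pow(z, 2), z) = Add(z, Pow(z, 2)))
Function('P')(J, v) = Mul(Pow(Add(7, J), -1), Add(3, v)) (Function('P')(J, v) = Mul(Add(v, 3), Pow(Add(J, 7), -1)) = Mul(Add(3, v), Pow(Add(7, J), -1)) = Mul(Pow(Add(7, J), -1), Add(3, v)))
Mul(Mul(-23, Function('y')(H)), Function('P')(1, Function('d')(-2))) = Mul(Mul(-23, Mul(-1, Add(1, -1))), Mul(Pow(Add(7, 1), -1), Add(3, -2))) = Mul(Mul(-23, Mul(-1, 0)), Mul(Pow(8, -1), 1)) = Mul(Mul(-23, 0), Mul(Rational(1, 8), 1)) = Mul(0, Rational(1, 8)) = 0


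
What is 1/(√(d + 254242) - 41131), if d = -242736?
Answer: -41131/1691747655 - √11506/1691747655 ≈ -2.4376e-5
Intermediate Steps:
1/(√(d + 254242) - 41131) = 1/(√(-242736 + 254242) - 41131) = 1/(√11506 - 41131) = 1/(-41131 + √11506)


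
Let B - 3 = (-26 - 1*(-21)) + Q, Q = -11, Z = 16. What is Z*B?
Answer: -208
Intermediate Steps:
B = -13 (B = 3 + ((-26 - 1*(-21)) - 11) = 3 + ((-26 + 21) - 11) = 3 + (-5 - 11) = 3 - 16 = -13)
Z*B = 16*(-13) = -208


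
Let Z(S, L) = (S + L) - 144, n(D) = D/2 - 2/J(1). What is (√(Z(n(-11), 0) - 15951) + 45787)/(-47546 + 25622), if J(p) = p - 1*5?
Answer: -6541/3132 - 5*I*√161/10962 ≈ -2.0884 - 0.0057875*I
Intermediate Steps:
J(p) = -5 + p (J(p) = p - 5 = -5 + p)
n(D) = ½ + D/2 (n(D) = D/2 - 2/(-5 + 1) = D*(½) - 2/(-4) = D/2 - 2*(-¼) = D/2 + ½ = ½ + D/2)
Z(S, L) = -144 + L + S (Z(S, L) = (L + S) - 144 = -144 + L + S)
(√(Z(n(-11), 0) - 15951) + 45787)/(-47546 + 25622) = (√((-144 + 0 + (½ + (½)*(-11))) - 15951) + 45787)/(-47546 + 25622) = (√((-144 + 0 + (½ - 11/2)) - 15951) + 45787)/(-21924) = (√((-144 + 0 - 5) - 15951) + 45787)*(-1/21924) = (√(-149 - 15951) + 45787)*(-1/21924) = (√(-16100) + 45787)*(-1/21924) = (10*I*√161 + 45787)*(-1/21924) = (45787 + 10*I*√161)*(-1/21924) = -6541/3132 - 5*I*√161/10962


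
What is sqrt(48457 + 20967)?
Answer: 4*sqrt(4339) ≈ 263.48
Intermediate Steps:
sqrt(48457 + 20967) = sqrt(69424) = 4*sqrt(4339)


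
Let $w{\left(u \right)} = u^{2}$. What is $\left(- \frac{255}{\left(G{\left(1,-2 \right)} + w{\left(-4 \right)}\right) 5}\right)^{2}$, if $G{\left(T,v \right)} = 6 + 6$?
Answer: $\frac{2601}{784} \approx 3.3176$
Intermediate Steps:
$G{\left(T,v \right)} = 12$
$\left(- \frac{255}{\left(G{\left(1,-2 \right)} + w{\left(-4 \right)}\right) 5}\right)^{2} = \left(- \frac{255}{\left(12 + \left(-4\right)^{2}\right) 5}\right)^{2} = \left(- \frac{255}{\left(12 + 16\right) 5}\right)^{2} = \left(- \frac{255}{28 \cdot 5}\right)^{2} = \left(- \frac{255}{140}\right)^{2} = \left(\left(-255\right) \frac{1}{140}\right)^{2} = \left(- \frac{51}{28}\right)^{2} = \frac{2601}{784}$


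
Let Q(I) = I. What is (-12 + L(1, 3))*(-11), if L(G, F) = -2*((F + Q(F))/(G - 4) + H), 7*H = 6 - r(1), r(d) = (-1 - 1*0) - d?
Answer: 792/7 ≈ 113.14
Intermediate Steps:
r(d) = -1 - d (r(d) = (-1 + 0) - d = -1 - d)
H = 8/7 (H = (6 - (-1 - 1*1))/7 = (6 - (-1 - 1))/7 = (6 - 1*(-2))/7 = (6 + 2)/7 = (⅐)*8 = 8/7 ≈ 1.1429)
L(G, F) = -16/7 - 4*F/(-4 + G) (L(G, F) = -2*((F + F)/(G - 4) + 8/7) = -2*((2*F)/(-4 + G) + 8/7) = -2*(2*F/(-4 + G) + 8/7) = -2*(8/7 + 2*F/(-4 + G)) = -16/7 - 4*F/(-4 + G))
(-12 + L(1, 3))*(-11) = (-12 + 4*(16 - 7*3 - 4*1)/(7*(-4 + 1)))*(-11) = (-12 + (4/7)*(16 - 21 - 4)/(-3))*(-11) = (-12 + (4/7)*(-⅓)*(-9))*(-11) = (-12 + 12/7)*(-11) = -72/7*(-11) = 792/7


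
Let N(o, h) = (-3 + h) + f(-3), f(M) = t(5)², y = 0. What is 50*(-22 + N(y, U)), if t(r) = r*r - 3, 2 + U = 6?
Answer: 23150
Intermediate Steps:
U = 4 (U = -2 + 6 = 4)
t(r) = -3 + r² (t(r) = r² - 3 = -3 + r²)
f(M) = 484 (f(M) = (-3 + 5²)² = (-3 + 25)² = 22² = 484)
N(o, h) = 481 + h (N(o, h) = (-3 + h) + 484 = 481 + h)
50*(-22 + N(y, U)) = 50*(-22 + (481 + 4)) = 50*(-22 + 485) = 50*463 = 23150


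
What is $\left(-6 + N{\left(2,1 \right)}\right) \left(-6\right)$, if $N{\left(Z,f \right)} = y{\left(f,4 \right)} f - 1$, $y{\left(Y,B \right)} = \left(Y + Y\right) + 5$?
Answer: $0$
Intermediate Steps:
$y{\left(Y,B \right)} = 5 + 2 Y$ ($y{\left(Y,B \right)} = 2 Y + 5 = 5 + 2 Y$)
$N{\left(Z,f \right)} = -1 + f \left(5 + 2 f\right)$ ($N{\left(Z,f \right)} = \left(5 + 2 f\right) f - 1 = f \left(5 + 2 f\right) - 1 = -1 + f \left(5 + 2 f\right)$)
$\left(-6 + N{\left(2,1 \right)}\right) \left(-6\right) = \left(-6 - \left(1 - \left(5 + 2 \cdot 1\right)\right)\right) \left(-6\right) = \left(-6 - \left(1 - \left(5 + 2\right)\right)\right) \left(-6\right) = \left(-6 + \left(-1 + 1 \cdot 7\right)\right) \left(-6\right) = \left(-6 + \left(-1 + 7\right)\right) \left(-6\right) = \left(-6 + 6\right) \left(-6\right) = 0 \left(-6\right) = 0$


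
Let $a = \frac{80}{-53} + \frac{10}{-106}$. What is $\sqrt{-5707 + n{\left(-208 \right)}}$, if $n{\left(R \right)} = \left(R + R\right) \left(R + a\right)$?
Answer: $\frac{\sqrt{228900269}}{53} \approx 285.46$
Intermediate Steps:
$a = - \frac{85}{53}$ ($a = 80 \left(- \frac{1}{53}\right) + 10 \left(- \frac{1}{106}\right) = - \frac{80}{53} - \frac{5}{53} = - \frac{85}{53} \approx -1.6038$)
$n{\left(R \right)} = 2 R \left(- \frac{85}{53} + R\right)$ ($n{\left(R \right)} = \left(R + R\right) \left(R - \frac{85}{53}\right) = 2 R \left(- \frac{85}{53} + R\right)$)
$\sqrt{-5707 + n{\left(-208 \right)}} = \sqrt{-5707 + \frac{2}{53} \left(-208\right) \left(-85 + 53 \left(-208\right)\right)} = \sqrt{-5707 + \frac{2}{53} \left(-208\right) \left(-85 - 11024\right)} = \sqrt{-5707 + \frac{2}{53} \left(-208\right) \left(-11109\right)} = \sqrt{-5707 + \frac{4621344}{53}} = \sqrt{\frac{4318873}{53}} = \frac{\sqrt{228900269}}{53}$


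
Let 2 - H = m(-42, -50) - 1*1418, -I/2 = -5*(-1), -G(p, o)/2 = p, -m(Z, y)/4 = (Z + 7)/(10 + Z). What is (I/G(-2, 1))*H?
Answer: -56975/16 ≈ -3560.9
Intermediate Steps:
m(Z, y) = -4*(7 + Z)/(10 + Z) (m(Z, y) = -4*(Z + 7)/(10 + Z) = -4*(7 + Z)/(10 + Z))
G(p, o) = -2*p
I = -10 (I = -(-10)*(-1) = -2*5 = -10)
H = 11395/8 (H = 2 - (4*(-7 - 1*(-42))/(10 - 42) - 1*1418) = 2 - (4*(-7 + 42)/(-32) - 1418) = 2 - (4*(-1/32)*35 - 1418) = 2 - (-35/8 - 1418) = 2 - 1*(-11379/8) = 2 + 11379/8 = 11395/8 ≈ 1424.4)
(I/G(-2, 1))*H = -10/((-2*(-2)))*(11395/8) = -10/4*(11395/8) = -10*1/4*(11395/8) = -5/2*11395/8 = -56975/16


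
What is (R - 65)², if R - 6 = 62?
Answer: 9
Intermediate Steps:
R = 68 (R = 6 + 62 = 68)
(R - 65)² = (68 - 65)² = 3² = 9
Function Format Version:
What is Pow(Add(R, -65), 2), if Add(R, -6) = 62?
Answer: 9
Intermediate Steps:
R = 68 (R = Add(6, 62) = 68)
Pow(Add(R, -65), 2) = Pow(Add(68, -65), 2) = Pow(3, 2) = 9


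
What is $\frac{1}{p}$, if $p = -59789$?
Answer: $- \frac{1}{59789} \approx -1.6725 \cdot 10^{-5}$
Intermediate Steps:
$\frac{1}{p} = \frac{1}{-59789} = - \frac{1}{59789}$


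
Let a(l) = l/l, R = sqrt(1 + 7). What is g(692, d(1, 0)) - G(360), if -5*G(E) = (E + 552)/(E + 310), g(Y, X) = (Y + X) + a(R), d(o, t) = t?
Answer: 1161231/1675 ≈ 693.27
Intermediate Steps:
R = 2*sqrt(2) (R = sqrt(8) = 2*sqrt(2) ≈ 2.8284)
a(l) = 1
g(Y, X) = 1 + X + Y (g(Y, X) = (Y + X) + 1 = (X + Y) + 1 = 1 + X + Y)
G(E) = -(552 + E)/(5*(310 + E)) (G(E) = -(E + 552)/(5*(E + 310)) = -(552 + E)/(5*(310 + E)))
g(692, d(1, 0)) - G(360) = (1 + 0 + 692) - (-552 - 1*360)/(5*(310 + 360)) = 693 - (-552 - 360)/(5*670) = 693 - (-912)/(5*670) = 693 - 1*(-456/1675) = 693 + 456/1675 = 1161231/1675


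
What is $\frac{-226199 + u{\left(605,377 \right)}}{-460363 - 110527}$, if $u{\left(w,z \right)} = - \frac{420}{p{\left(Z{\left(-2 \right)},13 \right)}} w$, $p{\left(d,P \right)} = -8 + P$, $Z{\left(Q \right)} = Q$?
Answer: $\frac{277019}{570890} \approx 0.48524$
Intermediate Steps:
$u{\left(w,z \right)} = - 84 w$ ($u{\left(w,z \right)} = - \frac{420}{-8 + 13} w = - \frac{420}{5} w = \left(-420\right) \frac{1}{5} w = - 84 w$)
$\frac{-226199 + u{\left(605,377 \right)}}{-460363 - 110527} = \frac{-226199 - 50820}{-460363 - 110527} = \frac{-226199 - 50820}{-570890} = \left(-277019\right) \left(- \frac{1}{570890}\right) = \frac{277019}{570890}$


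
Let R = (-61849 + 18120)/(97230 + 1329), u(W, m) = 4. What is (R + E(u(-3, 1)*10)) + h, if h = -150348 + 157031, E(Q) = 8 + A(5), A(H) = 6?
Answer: 660005894/98559 ≈ 6696.6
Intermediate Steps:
E(Q) = 14 (E(Q) = 8 + 6 = 14)
h = 6683
R = -43729/98559 ≈ -0.44368
(R + E(u(-3, 1)*10)) + h = (-43729/98559 + 14) + 6683 = 1336097/98559 + 6683 = 660005894/98559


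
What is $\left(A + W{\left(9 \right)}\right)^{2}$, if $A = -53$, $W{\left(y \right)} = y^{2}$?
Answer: $784$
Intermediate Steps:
$\left(A + W{\left(9 \right)}\right)^{2} = \left(-53 + 9^{2}\right)^{2} = \left(-53 + 81\right)^{2} = 28^{2} = 784$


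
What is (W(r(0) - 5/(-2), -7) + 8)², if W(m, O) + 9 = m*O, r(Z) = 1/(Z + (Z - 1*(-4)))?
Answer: 6561/16 ≈ 410.06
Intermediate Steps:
r(Z) = 1/(4 + 2*Z) (r(Z) = 1/(Z + (Z + 4)) = 1/(Z + (4 + Z)) = 1/(4 + 2*Z))
W(m, O) = -9 + O*m (W(m, O) = -9 + m*O = -9 + O*m)
(W(r(0) - 5/(-2), -7) + 8)² = ((-9 - 7*(1/(2*(2 + 0)) - 5/(-2))) + 8)² = ((-9 - 7*((½)/2 - 5*(-½))) + 8)² = ((-9 - 7*((½)*(½) + 5/2)) + 8)² = ((-9 - 7*(¼ + 5/2)) + 8)² = ((-9 - 7*11/4) + 8)² = ((-9 - 77/4) + 8)² = (-113/4 + 8)² = (-81/4)² = 6561/16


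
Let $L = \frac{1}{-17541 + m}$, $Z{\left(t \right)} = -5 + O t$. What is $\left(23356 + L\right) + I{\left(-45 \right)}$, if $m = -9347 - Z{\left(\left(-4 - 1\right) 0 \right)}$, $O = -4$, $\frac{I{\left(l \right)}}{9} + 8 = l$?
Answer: $\frac{615056156}{26883} \approx 22879.0$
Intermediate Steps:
$I{\left(l \right)} = -72 + 9 l$
$Z{\left(t \right)} = -5 - 4 t$
$m = -9342$ ($m = -9347 - \left(-5 - 4 \left(-4 - 1\right) 0\right) = -9347 - \left(-5 - 4 \left(\left(-5\right) 0\right)\right) = -9347 - \left(-5 - 0\right) = -9347 - \left(-5 + 0\right) = -9347 - -5 = -9347 + 5 = -9342$)
$L = - \frac{1}{26883}$ ($L = \frac{1}{-17541 - 9342} = \frac{1}{-26883} = - \frac{1}{26883} \approx -3.7198 \cdot 10^{-5}$)
$\left(23356 + L\right) + I{\left(-45 \right)} = \left(23356 - \frac{1}{26883}\right) + \left(-72 + 9 \left(-45\right)\right) = \frac{627879347}{26883} - 477 = \frac{615056156}{26883}$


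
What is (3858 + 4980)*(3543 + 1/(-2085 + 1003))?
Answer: 16940346975/541 ≈ 3.1313e+7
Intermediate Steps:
(3858 + 4980)*(3543 + 1/(-2085 + 1003)) = 8838*(3543 + 1/(-1082)) = 8838*(3543 - 1/1082) = 8838*(3833525/1082) = 16940346975/541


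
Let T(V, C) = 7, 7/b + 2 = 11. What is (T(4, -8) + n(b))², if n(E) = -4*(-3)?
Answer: 361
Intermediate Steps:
b = 7/9 (b = 7/(-2 + 11) = 7/9 ≈ 0.77778)
n(E) = 12
(T(4, -8) + n(b))² = (7 + 12)² = 19² = 361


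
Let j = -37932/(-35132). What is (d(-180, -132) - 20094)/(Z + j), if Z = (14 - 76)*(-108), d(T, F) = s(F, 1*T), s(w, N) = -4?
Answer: -176520734/58820451 ≈ -3.0010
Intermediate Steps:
d(T, F) = -4
Z = 6696 (Z = -62*(-108) = 6696)
j = 9483/8783 (j = -37932*(-1/35132) = 9483/8783 ≈ 1.0797)
(d(-180, -132) - 20094)/(Z + j) = (-4 - 20094)/(6696 + 9483/8783) = -20098/58820451/8783 = -20098*8783/58820451 = -176520734/58820451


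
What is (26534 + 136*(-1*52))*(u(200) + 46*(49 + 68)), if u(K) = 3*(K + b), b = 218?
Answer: 129149832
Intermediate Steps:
u(K) = 654 + 3*K (u(K) = 3*(K + 218) = 3*(218 + K) = 654 + 3*K)
(26534 + 136*(-1*52))*(u(200) + 46*(49 + 68)) = (26534 + 136*(-1*52))*((654 + 3*200) + 46*(49 + 68)) = (26534 + 136*(-52))*((654 + 600) + 46*117) = (26534 - 7072)*(1254 + 5382) = 19462*6636 = 129149832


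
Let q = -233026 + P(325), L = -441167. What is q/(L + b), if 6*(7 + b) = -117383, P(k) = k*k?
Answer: 764406/2764427 ≈ 0.27652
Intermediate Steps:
P(k) = k²
b = -117425/6 (b = -7 + (⅙)*(-117383) = -7 - 117383/6 = -117425/6 ≈ -19571.)
q = -127401 (q = -233026 + 325² = -233026 + 105625 = -127401)
q/(L + b) = -127401/(-441167 - 117425/6) = -127401/(-2764427/6) = -127401*(-6/2764427) = 764406/2764427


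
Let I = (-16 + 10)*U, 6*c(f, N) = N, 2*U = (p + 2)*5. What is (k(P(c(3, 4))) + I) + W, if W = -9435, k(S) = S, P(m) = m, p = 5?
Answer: -28618/3 ≈ -9539.3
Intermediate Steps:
U = 35/2 (U = ((5 + 2)*5)/2 = (7*5)/2 = (½)*35 = 35/2 ≈ 17.500)
c(f, N) = N/6
I = -105 (I = (-16 + 10)*(35/2) = -6*35/2 = -105)
(k(P(c(3, 4))) + I) + W = ((⅙)*4 - 105) - 9435 = (⅔ - 105) - 9435 = -313/3 - 9435 = -28618/3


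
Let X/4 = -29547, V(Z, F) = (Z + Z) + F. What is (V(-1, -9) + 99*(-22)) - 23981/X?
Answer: -258689551/118188 ≈ -2188.8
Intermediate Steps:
V(Z, F) = F + 2*Z (V(Z, F) = 2*Z + F = F + 2*Z)
X = -118188 (X = 4*(-29547) = -118188)
(V(-1, -9) + 99*(-22)) - 23981/X = ((-9 + 2*(-1)) + 99*(-22)) - 23981/(-118188) = ((-9 - 2) - 2178) - 23981*(-1)/118188 = (-11 - 2178) - 1*(-23981/118188) = -2189 + 23981/118188 = -258689551/118188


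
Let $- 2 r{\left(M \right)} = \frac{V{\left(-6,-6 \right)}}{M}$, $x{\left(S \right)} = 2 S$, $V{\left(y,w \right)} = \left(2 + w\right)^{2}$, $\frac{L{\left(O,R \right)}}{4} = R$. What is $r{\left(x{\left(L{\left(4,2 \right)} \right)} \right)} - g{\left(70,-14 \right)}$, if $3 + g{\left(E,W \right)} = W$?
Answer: $\frac{33}{2} \approx 16.5$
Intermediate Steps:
$L{\left(O,R \right)} = 4 R$
$g{\left(E,W \right)} = -3 + W$
$r{\left(M \right)} = - \frac{8}{M}$ ($r{\left(M \right)} = - \frac{\left(2 - 6\right)^{2} \frac{1}{M}}{2} = - \frac{\left(-4\right)^{2} \frac{1}{M}}{2} = - \frac{16 \frac{1}{M}}{2} = - \frac{8}{M}$)
$r{\left(x{\left(L{\left(4,2 \right)} \right)} \right)} - g{\left(70,-14 \right)} = - \frac{8}{2 \cdot 4 \cdot 2} - \left(-3 - 14\right) = - \frac{8}{2 \cdot 8} - -17 = - \frac{8}{16} + 17 = \left(-8\right) \frac{1}{16} + 17 = - \frac{1}{2} + 17 = \frac{33}{2}$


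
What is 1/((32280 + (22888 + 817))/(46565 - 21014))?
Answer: 25551/55985 ≈ 0.45639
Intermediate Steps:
1/((32280 + (22888 + 817))/(46565 - 21014)) = 1/((32280 + 23705)/25551) = 1/(55985*(1/25551)) = 1/(55985/25551) = 25551/55985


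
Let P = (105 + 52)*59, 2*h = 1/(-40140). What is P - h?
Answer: 743633641/80280 ≈ 9263.0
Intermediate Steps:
h = -1/80280 (h = (½)/(-40140) = (½)*(-1/40140) = -1/80280 ≈ -1.2456e-5)
P = 9263 (P = 157*59 = 9263)
P - h = 9263 - 1*(-1/80280) = 9263 + 1/80280 = 743633641/80280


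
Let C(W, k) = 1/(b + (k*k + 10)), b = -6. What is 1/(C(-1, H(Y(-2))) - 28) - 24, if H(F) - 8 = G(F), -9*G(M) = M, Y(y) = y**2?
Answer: -3328060/138463 ≈ -24.036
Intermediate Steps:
G(M) = -M/9
H(F) = 8 - F/9
C(W, k) = 1/(4 + k**2) (C(W, k) = 1/(-6 + (k*k + 10)) = 1/(-6 + (k**2 + 10)) = 1/(-6 + (10 + k**2)) = 1/(4 + k**2))
1/(C(-1, H(Y(-2))) - 28) - 24 = 1/(1/(4 + (8 - 1/9*(-2)**2)**2) - 28) - 24 = 1/(1/(4 + (8 - 1/9*4)**2) - 28) - 24 = 1/(1/(4 + (8 - 4/9)**2) - 28) - 24 = 1/(1/(4 + (68/9)**2) - 28) - 24 = 1/(1/(4 + 4624/81) - 28) - 24 = 1/(1/(4948/81) - 28) - 24 = 1/(81/4948 - 28) - 24 = 1/(-138463/4948) - 24 = -4948/138463 - 24 = -3328060/138463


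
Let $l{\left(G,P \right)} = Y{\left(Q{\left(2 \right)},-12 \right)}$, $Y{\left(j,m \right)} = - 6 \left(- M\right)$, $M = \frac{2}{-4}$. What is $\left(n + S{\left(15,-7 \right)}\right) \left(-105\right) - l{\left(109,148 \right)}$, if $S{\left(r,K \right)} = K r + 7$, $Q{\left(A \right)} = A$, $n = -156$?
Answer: $26673$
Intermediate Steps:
$M = - \frac{1}{2}$ ($M = 2 \left(- \frac{1}{4}\right) = - \frac{1}{2} \approx -0.5$)
$S{\left(r,K \right)} = 7 + K r$
$Y{\left(j,m \right)} = -3$ ($Y{\left(j,m \right)} = - 6 \left(\left(-1\right) \left(- \frac{1}{2}\right)\right) = \left(-6\right) \frac{1}{2} = -3$)
$l{\left(G,P \right)} = -3$
$\left(n + S{\left(15,-7 \right)}\right) \left(-105\right) - l{\left(109,148 \right)} = \left(-156 + \left(7 - 105\right)\right) \left(-105\right) - -3 = \left(-156 + \left(7 - 105\right)\right) \left(-105\right) + 3 = \left(-156 - 98\right) \left(-105\right) + 3 = \left(-254\right) \left(-105\right) + 3 = 26670 + 3 = 26673$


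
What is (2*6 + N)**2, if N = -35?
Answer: 529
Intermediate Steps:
(2*6 + N)**2 = (2*6 - 35)**2 = (12 - 35)**2 = (-23)**2 = 529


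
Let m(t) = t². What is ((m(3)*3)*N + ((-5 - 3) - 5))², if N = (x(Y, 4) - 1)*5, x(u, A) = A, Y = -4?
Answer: 153664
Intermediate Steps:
N = 15 (N = (4 - 1)*5 = 3*5 = 15)
((m(3)*3)*N + ((-5 - 3) - 5))² = ((3²*3)*15 + ((-5 - 3) - 5))² = ((9*3)*15 + (-8 - 5))² = (27*15 - 13)² = (405 - 13)² = 392² = 153664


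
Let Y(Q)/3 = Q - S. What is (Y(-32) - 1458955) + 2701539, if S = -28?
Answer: 1242572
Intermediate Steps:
Y(Q) = 84 + 3*Q (Y(Q) = 3*(Q - 1*(-28)) = 3*(Q + 28) = 3*(28 + Q) = 84 + 3*Q)
(Y(-32) - 1458955) + 2701539 = ((84 + 3*(-32)) - 1458955) + 2701539 = ((84 - 96) - 1458955) + 2701539 = (-12 - 1458955) + 2701539 = -1458967 + 2701539 = 1242572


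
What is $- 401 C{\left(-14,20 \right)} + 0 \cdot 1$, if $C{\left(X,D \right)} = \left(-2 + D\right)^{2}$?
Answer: $-129924$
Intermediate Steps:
$- 401 C{\left(-14,20 \right)} + 0 \cdot 1 = - 401 \left(-2 + 20\right)^{2} + 0 \cdot 1 = - 401 \cdot 18^{2} + 0 = \left(-401\right) 324 + 0 = -129924 + 0 = -129924$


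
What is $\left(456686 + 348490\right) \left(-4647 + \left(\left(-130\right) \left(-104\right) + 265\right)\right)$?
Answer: $7357698288$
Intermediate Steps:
$\left(456686 + 348490\right) \left(-4647 + \left(\left(-130\right) \left(-104\right) + 265\right)\right) = 805176 \left(-4647 + \left(13520 + 265\right)\right) = 805176 \left(-4647 + 13785\right) = 805176 \cdot 9138 = 7357698288$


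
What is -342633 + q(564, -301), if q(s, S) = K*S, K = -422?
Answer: -215611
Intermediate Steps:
q(s, S) = -422*S
-342633 + q(564, -301) = -342633 - 422*(-301) = -342633 + 127022 = -215611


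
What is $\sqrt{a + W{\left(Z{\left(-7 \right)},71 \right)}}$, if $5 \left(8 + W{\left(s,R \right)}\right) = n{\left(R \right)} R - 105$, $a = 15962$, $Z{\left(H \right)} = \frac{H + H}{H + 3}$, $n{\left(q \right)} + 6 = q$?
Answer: $14 \sqrt{86} \approx 129.83$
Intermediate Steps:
$n{\left(q \right)} = -6 + q$
$Z{\left(H \right)} = \frac{2 H}{3 + H}$
$W{\left(s,R \right)} = -29 + \frac{R \left(-6 + R\right)}{5}$ ($W{\left(s,R \right)} = -8 + \frac{\left(-6 + R\right) R - 105}{5} = -8 + \frac{R \left(-6 + R\right) - 105}{5} = -8 + \frac{-105 + R \left(-6 + R\right)}{5} = -8 + \left(-21 + \frac{R \left(-6 + R\right)}{5}\right) = -29 + \frac{R \left(-6 + R\right)}{5}$)
$\sqrt{a + W{\left(Z{\left(-7 \right)},71 \right)}} = \sqrt{15962 - \left(29 - \frac{71 \left(-6 + 71\right)}{5}\right)} = \sqrt{15962 - \left(29 - 923\right)} = \sqrt{15962 + \left(-29 + 923\right)} = \sqrt{15962 + 894} = \sqrt{16856} = 14 \sqrt{86}$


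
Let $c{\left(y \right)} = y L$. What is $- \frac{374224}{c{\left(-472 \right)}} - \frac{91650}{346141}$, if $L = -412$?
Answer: $- \frac{9209805949}{4206997714} \approx -2.1892$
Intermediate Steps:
$c{\left(y \right)} = - 412 y$ ($c{\left(y \right)} = y \left(-412\right) = - 412 y$)
$- \frac{374224}{c{\left(-472 \right)}} - \frac{91650}{346141} = - \frac{374224}{\left(-412\right) \left(-472\right)} - \frac{91650}{346141} = - \frac{374224}{194464} - \frac{91650}{346141} = \left(-374224\right) \frac{1}{194464} - \frac{91650}{346141} = - \frac{23389}{12154} - \frac{91650}{346141} = - \frac{9209805949}{4206997714}$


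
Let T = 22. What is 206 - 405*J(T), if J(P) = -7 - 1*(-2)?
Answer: 2231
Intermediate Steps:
J(P) = -5 (J(P) = -7 + 2 = -5)
206 - 405*J(T) = 206 - 405*(-5) = 206 + 2025 = 2231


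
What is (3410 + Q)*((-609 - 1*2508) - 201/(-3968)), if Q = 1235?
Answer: -57449615475/3968 ≈ -1.4478e+7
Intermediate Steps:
(3410 + Q)*((-609 - 1*2508) - 201/(-3968)) = (3410 + 1235)*((-609 - 1*2508) - 201/(-3968)) = 4645*((-609 - 2508) - 201*(-1/3968)) = 4645*(-3117 + 201/3968) = 4645*(-12368055/3968) = -57449615475/3968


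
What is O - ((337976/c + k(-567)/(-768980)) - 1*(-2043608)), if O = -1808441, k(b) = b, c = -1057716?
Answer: -783277937907583703/203340612420 ≈ -3.8520e+6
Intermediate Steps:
O - ((337976/c + k(-567)/(-768980)) - 1*(-2043608)) = -1808441 - ((337976/(-1057716) - 567/(-768980)) - 1*(-2043608)) = -1808441 - ((337976*(-1/1057716) - 567*(-1/768980)) + 2043608) = -1808441 - ((-84494/264429 + 567/768980) + 2043608) = -1808441 - (-64824264877/203340612420 + 2043608) = -1808441 - 1*415548437442146483/203340612420 = -1808441 - 415548437442146483/203340612420 = -783277937907583703/203340612420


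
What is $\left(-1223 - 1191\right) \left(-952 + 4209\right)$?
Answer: $-7862398$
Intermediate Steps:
$\left(-1223 - 1191\right) \left(-952 + 4209\right) = \left(-2414\right) 3257 = -7862398$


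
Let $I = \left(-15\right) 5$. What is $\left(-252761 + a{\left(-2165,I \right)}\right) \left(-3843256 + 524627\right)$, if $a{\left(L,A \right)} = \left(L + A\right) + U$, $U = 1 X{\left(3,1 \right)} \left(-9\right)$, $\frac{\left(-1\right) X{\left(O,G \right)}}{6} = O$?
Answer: $845716095731$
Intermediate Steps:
$X{\left(O,G \right)} = - 6 O$
$I = -75$
$U = 162$ ($U = 1 \left(\left(-6\right) 3\right) \left(-9\right) = 1 \left(-18\right) \left(-9\right) = \left(-18\right) \left(-9\right) = 162$)
$a{\left(L,A \right)} = 162 + A + L$ ($a{\left(L,A \right)} = \left(L + A\right) + 162 = \left(A + L\right) + 162 = 162 + A + L$)
$\left(-252761 + a{\left(-2165,I \right)}\right) \left(-3843256 + 524627\right) = \left(-252761 - 2078\right) \left(-3843256 + 524627\right) = \left(-252761 - 2078\right) \left(-3318629\right) = \left(-254839\right) \left(-3318629\right) = 845716095731$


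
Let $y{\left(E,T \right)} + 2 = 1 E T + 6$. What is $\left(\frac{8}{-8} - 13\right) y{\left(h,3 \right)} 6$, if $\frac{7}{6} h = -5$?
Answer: $744$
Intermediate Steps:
$h = - \frac{30}{7}$ ($h = \frac{6}{7} \left(-5\right) = - \frac{30}{7} \approx -4.2857$)
$y{\left(E,T \right)} = 4 + E T$ ($y{\left(E,T \right)} = -2 + \left(1 E T + 6\right) = -2 + \left(E T + 6\right) = -2 + \left(6 + E T\right) = 4 + E T$)
$\left(\frac{8}{-8} - 13\right) y{\left(h,3 \right)} 6 = \left(\frac{8}{-8} - 13\right) \left(4 - \frac{90}{7}\right) 6 = \left(8 \left(- \frac{1}{8}\right) - 13\right) \left(4 - \frac{90}{7}\right) 6 = \left(-1 - 13\right) \left(\left(- \frac{62}{7}\right) 6\right) = \left(-14\right) \left(- \frac{372}{7}\right) = 744$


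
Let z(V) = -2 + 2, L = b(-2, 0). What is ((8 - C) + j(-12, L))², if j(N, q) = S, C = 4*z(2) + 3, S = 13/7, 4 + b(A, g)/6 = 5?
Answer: 2304/49 ≈ 47.020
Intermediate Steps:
b(A, g) = 6 (b(A, g) = -24 + 6*5 = -24 + 30 = 6)
L = 6
z(V) = 0
S = 13/7 (S = 13*(⅐) = 13/7 ≈ 1.8571)
C = 3 (C = 4*0 + 3 = 0 + 3 = 3)
j(N, q) = 13/7
((8 - C) + j(-12, L))² = ((8 - 1*3) + 13/7)² = ((8 - 3) + 13/7)² = (5 + 13/7)² = (48/7)² = 2304/49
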